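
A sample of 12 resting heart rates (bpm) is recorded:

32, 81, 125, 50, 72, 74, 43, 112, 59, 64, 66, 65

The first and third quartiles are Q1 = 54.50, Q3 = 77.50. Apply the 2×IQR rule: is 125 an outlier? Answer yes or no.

yes

IQR = Q3 − Q1 = 77.50 − 54.50 = 23.00.
Lower fence = Q1 − 2·IQR = 54.50 − 46.00 = 8.50.
Upper fence = Q3 + 2·IQR = 77.50 + 46.00 = 123.50.
125 lies above the upper fence.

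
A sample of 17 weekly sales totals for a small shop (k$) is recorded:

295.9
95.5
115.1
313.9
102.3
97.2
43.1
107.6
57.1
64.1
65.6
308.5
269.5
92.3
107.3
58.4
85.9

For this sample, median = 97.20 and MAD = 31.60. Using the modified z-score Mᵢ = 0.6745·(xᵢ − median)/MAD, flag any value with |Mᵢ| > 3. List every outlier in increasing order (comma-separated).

269.5, 295.9, 308.5, 313.9

|Mᵢ| > 3 ⇔ |xᵢ − 97.20| > 3·31.60/0.6745 = 140.55.
So outliers lie outside [-43.35, 237.75].
269.5: M = 3.68 → outlier.
295.9: M = 4.24 → outlier.
308.5: M = 4.51 → outlier.
313.9: M = 4.63 → outlier.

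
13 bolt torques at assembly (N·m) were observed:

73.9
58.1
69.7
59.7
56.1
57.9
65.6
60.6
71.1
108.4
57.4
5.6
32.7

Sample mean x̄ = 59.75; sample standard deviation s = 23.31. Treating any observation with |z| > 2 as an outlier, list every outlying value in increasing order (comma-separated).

5.6, 108.4

Cutoffs at x̄ ± 2s: 59.75 ± 2·23.31 = [13.13, 106.37].
5.6: z = -2.32, |z| > 2 → outlier.
108.4: z = 2.09, |z| > 2 → outlier.
Every other value lies within [13.13, 106.37].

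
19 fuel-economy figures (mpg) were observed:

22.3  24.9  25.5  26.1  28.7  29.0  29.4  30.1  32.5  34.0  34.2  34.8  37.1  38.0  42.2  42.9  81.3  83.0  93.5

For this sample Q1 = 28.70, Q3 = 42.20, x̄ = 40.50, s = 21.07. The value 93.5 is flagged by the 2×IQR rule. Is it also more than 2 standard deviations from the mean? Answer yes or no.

yes

z = (93.5 − 40.50) / 21.07 = 2.52.
|z| = 2.52 > 2.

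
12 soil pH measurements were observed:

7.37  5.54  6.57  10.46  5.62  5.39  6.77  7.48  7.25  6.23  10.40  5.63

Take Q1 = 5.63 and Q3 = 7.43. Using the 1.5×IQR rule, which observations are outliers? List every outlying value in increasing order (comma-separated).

IQR = Q3 − Q1 = 7.43 − 5.63 = 1.80.
Lower fence = Q1 − 1.5·IQR = 5.63 − 2.70 = 2.93.
Upper fence = Q3 + 1.5·IQR = 7.43 + 2.70 = 10.13.
10.40 > 10.13 → outlier.
10.46 > 10.13 → outlier.
All remaining values lie within [2.93, 10.13].

10.40, 10.46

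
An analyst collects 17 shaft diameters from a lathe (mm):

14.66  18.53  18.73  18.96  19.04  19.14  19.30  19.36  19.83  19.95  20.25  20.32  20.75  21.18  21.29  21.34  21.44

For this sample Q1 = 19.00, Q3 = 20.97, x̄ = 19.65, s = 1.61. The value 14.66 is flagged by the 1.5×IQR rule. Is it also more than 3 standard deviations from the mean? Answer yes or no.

yes

z = (14.66 − 19.65) / 1.61 = -3.10.
|z| = 3.10 > 3.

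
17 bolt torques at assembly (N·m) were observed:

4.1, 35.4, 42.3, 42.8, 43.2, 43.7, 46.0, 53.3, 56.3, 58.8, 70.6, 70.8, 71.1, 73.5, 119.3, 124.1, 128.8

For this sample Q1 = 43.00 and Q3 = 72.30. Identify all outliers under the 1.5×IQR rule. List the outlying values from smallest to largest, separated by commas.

119.3, 124.1, 128.8

IQR = Q3 − Q1 = 72.30 − 43.00 = 29.30.
Lower fence = Q1 − 1.5·IQR = 43.00 − 43.95 = -0.95.
Upper fence = Q3 + 1.5·IQR = 72.30 + 43.95 = 116.25.
119.3 > 116.25 → outlier.
124.1 > 116.25 → outlier.
128.8 > 116.25 → outlier.
All remaining values lie within [-0.95, 116.25].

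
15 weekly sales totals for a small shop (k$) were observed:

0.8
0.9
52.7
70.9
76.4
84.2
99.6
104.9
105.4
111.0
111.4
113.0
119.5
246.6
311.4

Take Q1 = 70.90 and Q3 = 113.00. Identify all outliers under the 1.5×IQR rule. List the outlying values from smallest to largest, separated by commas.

IQR = Q3 − Q1 = 113.00 − 70.90 = 42.10.
Lower fence = Q1 − 1.5·IQR = 70.90 − 63.15 = 7.75.
Upper fence = Q3 + 1.5·IQR = 113.00 + 63.15 = 176.15.
0.8 < 7.75 → outlier.
0.9 < 7.75 → outlier.
246.6 > 176.15 → outlier.
311.4 > 176.15 → outlier.
All remaining values lie within [7.75, 176.15].

0.8, 0.9, 246.6, 311.4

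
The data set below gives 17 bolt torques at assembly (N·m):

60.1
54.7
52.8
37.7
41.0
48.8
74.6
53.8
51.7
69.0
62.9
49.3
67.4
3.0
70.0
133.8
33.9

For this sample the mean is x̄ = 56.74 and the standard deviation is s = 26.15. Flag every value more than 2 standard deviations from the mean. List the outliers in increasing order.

Cutoffs at x̄ ± 2s: 56.74 ± 2·26.15 = [4.44, 109.04].
3.0: z = -2.06, |z| > 2 → outlier.
133.8: z = 2.95, |z| > 2 → outlier.
Every other value lies within [4.44, 109.04].

3.0, 133.8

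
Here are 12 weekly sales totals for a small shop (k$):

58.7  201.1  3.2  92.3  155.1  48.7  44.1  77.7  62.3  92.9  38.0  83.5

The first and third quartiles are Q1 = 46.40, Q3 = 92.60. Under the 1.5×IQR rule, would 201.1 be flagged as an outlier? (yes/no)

yes

IQR = Q3 − Q1 = 92.60 − 46.40 = 46.20.
Lower fence = Q1 − 1.5·IQR = 46.40 − 69.30 = -22.90.
Upper fence = Q3 + 1.5·IQR = 92.60 + 69.30 = 161.90.
201.1 lies above the upper fence.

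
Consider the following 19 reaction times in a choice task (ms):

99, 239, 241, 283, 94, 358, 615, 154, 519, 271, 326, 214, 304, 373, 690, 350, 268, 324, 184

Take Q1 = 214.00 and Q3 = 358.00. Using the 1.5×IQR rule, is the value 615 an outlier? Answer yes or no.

IQR = Q3 − Q1 = 358.00 − 214.00 = 144.00.
Lower fence = Q1 − 1.5·IQR = 214.00 − 216.00 = -2.00.
Upper fence = Q3 + 1.5·IQR = 358.00 + 216.00 = 574.00.
615 lies above the upper fence.

yes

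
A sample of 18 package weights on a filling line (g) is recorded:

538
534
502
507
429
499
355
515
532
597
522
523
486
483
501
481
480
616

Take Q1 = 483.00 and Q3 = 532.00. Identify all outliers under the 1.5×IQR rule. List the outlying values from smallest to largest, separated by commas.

355, 616

IQR = Q3 − Q1 = 532.00 − 483.00 = 49.00.
Lower fence = Q1 − 1.5·IQR = 483.00 − 73.50 = 409.50.
Upper fence = Q3 + 1.5·IQR = 532.00 + 73.50 = 605.50.
355 < 409.50 → outlier.
616 > 605.50 → outlier.
All remaining values lie within [409.50, 605.50].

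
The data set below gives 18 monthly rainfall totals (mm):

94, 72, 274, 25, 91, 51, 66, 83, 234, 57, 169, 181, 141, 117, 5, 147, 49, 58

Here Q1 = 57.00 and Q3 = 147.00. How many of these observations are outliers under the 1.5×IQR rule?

0

IQR = 90.00; fences at 57.00 − 135.00 = -78.00 and 147.00 + 135.00 = 282.00.
Every value lies within the cutoffs.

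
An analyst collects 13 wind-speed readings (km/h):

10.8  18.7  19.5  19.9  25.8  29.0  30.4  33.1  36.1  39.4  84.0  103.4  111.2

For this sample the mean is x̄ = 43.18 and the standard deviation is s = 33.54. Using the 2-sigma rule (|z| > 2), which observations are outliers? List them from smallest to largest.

111.2

Cutoffs at x̄ ± 2s: 43.18 ± 2·33.54 = [-23.90, 110.26].
111.2: z = 2.03, |z| > 2 → outlier.
Every other value lies within [-23.90, 110.26].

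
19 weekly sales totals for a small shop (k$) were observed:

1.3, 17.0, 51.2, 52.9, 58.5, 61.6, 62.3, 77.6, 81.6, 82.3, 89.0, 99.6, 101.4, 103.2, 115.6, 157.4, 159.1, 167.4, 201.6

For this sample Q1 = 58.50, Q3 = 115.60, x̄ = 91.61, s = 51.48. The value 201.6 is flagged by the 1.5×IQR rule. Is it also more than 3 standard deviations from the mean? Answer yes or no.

no

z = (201.6 − 91.61) / 51.48 = 2.14.
|z| = 2.14 ≤ 3.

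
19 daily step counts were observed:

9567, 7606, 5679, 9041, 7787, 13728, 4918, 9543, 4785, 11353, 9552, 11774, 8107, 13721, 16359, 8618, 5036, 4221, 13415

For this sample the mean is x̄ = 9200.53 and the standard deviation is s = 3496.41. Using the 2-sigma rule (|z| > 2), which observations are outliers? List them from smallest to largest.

Cutoffs at x̄ ± 2s: 9200.53 ± 2·3496.41 = [2207.71, 16193.35].
16359: z = 2.05, |z| > 2 → outlier.
Every other value lies within [2207.71, 16193.35].

16359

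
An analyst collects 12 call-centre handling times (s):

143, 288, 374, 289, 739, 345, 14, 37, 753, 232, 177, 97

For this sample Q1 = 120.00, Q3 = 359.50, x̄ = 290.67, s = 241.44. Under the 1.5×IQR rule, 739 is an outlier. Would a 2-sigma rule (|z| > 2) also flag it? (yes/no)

no

z = (739 − 290.67) / 241.44 = 1.86.
|z| = 1.86 ≤ 2.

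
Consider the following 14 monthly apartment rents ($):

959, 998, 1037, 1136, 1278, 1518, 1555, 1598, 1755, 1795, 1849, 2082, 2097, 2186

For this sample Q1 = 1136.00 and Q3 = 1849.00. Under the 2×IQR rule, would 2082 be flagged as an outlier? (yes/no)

no

IQR = Q3 − Q1 = 1849.00 − 1136.00 = 713.00.
Lower fence = Q1 − 2·IQR = 1136.00 − 1426.00 = -290.00.
Upper fence = Q3 + 2·IQR = 1849.00 + 1426.00 = 3275.00.
2082 lies within [-290.00, 3275.00].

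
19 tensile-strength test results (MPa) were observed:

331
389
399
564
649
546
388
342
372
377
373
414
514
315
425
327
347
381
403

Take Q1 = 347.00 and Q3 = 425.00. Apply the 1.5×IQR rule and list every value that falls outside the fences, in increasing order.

546, 564, 649

IQR = Q3 − Q1 = 425.00 − 347.00 = 78.00.
Lower fence = Q1 − 1.5·IQR = 347.00 − 117.00 = 230.00.
Upper fence = Q3 + 1.5·IQR = 425.00 + 117.00 = 542.00.
546 > 542.00 → outlier.
564 > 542.00 → outlier.
649 > 542.00 → outlier.
All remaining values lie within [230.00, 542.00].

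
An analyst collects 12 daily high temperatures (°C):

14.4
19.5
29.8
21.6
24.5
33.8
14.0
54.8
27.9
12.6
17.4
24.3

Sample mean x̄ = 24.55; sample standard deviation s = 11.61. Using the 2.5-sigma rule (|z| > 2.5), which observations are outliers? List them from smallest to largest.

54.8

Cutoffs at x̄ ± 2.5s: 24.55 ± 2.5·11.61 = [-4.475, 53.575].
54.8: z = 2.61, |z| > 2.5 → outlier.
Every other value lies within [-4.475, 53.575].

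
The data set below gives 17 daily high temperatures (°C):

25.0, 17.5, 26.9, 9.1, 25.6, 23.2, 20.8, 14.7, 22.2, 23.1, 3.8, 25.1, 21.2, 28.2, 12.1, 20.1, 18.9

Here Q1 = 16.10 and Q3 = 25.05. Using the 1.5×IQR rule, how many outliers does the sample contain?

0

IQR = 8.95; fences at 16.10 − 13.425 = 2.675 and 25.05 + 13.425 = 38.475.
Every value lies within the cutoffs.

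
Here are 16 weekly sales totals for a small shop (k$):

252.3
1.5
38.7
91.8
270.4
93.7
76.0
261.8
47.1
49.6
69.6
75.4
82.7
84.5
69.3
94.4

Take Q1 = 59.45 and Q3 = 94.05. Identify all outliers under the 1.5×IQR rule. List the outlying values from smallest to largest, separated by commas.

1.5, 252.3, 261.8, 270.4

IQR = Q3 − Q1 = 94.05 − 59.45 = 34.60.
Lower fence = Q1 − 1.5·IQR = 59.45 − 51.90 = 7.55.
Upper fence = Q3 + 1.5·IQR = 94.05 + 51.90 = 145.95.
1.5 < 7.55 → outlier.
252.3 > 145.95 → outlier.
261.8 > 145.95 → outlier.
270.4 > 145.95 → outlier.
All remaining values lie within [7.55, 145.95].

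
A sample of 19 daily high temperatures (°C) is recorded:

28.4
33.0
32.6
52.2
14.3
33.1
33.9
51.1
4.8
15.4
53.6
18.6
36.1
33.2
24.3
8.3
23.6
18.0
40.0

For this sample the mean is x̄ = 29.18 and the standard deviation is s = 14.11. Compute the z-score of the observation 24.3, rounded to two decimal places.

z = (24.3 − 29.18) / 14.11 = -0.35.

-0.35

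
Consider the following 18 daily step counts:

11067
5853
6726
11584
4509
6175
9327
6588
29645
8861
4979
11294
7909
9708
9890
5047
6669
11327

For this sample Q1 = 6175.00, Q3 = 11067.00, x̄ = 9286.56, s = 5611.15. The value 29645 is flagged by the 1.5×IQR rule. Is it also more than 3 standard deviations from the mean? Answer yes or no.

z = (29645 − 9286.56) / 5611.15 = 3.63.
|z| = 3.63 > 3.

yes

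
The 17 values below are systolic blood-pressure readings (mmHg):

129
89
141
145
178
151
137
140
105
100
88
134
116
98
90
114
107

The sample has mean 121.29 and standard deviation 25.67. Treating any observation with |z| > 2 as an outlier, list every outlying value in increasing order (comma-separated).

178

Cutoffs at x̄ ± 2s: 121.29 ± 2·25.67 = [69.95, 172.63].
178: z = 2.21, |z| > 2 → outlier.
Every other value lies within [69.95, 172.63].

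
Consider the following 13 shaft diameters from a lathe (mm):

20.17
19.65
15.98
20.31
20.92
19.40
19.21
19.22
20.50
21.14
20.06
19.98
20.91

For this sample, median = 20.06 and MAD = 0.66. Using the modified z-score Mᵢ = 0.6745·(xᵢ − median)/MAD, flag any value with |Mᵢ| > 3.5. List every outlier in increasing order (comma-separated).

|Mᵢ| > 3.5 ⇔ |xᵢ − 20.06| > 3.5·0.66/0.6745 = 3.42.
So outliers lie outside [16.64, 23.48].
15.98: M = -4.17 → outlier.

15.98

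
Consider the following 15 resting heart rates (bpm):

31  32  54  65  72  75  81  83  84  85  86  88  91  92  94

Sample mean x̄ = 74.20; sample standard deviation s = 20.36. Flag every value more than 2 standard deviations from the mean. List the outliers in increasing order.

Cutoffs at x̄ ± 2s: 74.20 ± 2·20.36 = [33.48, 114.92].
31: z = -2.12, |z| > 2 → outlier.
32: z = -2.07, |z| > 2 → outlier.
Every other value lies within [33.48, 114.92].

31, 32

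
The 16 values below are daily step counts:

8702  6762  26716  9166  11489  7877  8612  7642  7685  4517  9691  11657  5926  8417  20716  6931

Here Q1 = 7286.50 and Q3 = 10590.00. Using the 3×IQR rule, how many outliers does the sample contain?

2

IQR = 3303.50; fences at 7286.50 − 9910.50 = -2624.00 and 10590.00 + 9910.50 = 20500.50.
Outside the cutoffs: 20716, 26716.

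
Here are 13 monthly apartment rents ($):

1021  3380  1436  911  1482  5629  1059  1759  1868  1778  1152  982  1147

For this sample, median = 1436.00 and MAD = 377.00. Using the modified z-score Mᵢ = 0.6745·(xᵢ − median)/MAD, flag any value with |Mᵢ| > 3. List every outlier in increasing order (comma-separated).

3380, 5629

|Mᵢ| > 3 ⇔ |xᵢ − 1436.00| > 3·377.00/0.6745 = 1676.80.
So outliers lie outside [-240.80, 3112.80].
3380: M = 3.48 → outlier.
5629: M = 7.50 → outlier.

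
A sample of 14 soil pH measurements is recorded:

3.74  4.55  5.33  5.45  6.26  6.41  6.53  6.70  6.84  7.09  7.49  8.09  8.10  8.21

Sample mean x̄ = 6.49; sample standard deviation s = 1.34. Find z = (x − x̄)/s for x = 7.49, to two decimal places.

0.75

z = (7.49 − 6.49) / 1.34 = 0.75.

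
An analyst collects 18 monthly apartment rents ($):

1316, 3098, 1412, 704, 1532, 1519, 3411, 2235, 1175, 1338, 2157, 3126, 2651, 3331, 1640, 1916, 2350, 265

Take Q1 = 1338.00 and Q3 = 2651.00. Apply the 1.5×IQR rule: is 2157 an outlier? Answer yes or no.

no

IQR = Q3 − Q1 = 2651.00 − 1338.00 = 1313.00.
Lower fence = Q1 − 1.5·IQR = 1338.00 − 1969.50 = -631.50.
Upper fence = Q3 + 1.5·IQR = 2651.00 + 1969.50 = 4620.50.
2157 lies within [-631.50, 4620.50].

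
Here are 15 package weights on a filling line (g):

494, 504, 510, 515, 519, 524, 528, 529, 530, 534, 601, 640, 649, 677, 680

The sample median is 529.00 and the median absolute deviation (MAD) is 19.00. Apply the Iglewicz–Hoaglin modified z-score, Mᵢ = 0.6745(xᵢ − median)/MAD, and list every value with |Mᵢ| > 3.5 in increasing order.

|Mᵢ| > 3.5 ⇔ |xᵢ − 529.00| > 3.5·19.00/0.6745 = 98.59.
So outliers lie outside [430.41, 627.59].
640: M = 3.94 → outlier.
649: M = 4.26 → outlier.
677: M = 5.25 → outlier.
680: M = 5.36 → outlier.

640, 649, 677, 680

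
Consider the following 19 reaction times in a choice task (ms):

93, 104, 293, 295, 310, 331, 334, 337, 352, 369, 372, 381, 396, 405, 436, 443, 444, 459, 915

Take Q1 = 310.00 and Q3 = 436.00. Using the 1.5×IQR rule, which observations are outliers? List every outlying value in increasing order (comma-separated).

IQR = Q3 − Q1 = 436.00 − 310.00 = 126.00.
Lower fence = Q1 − 1.5·IQR = 310.00 − 189.00 = 121.00.
Upper fence = Q3 + 1.5·IQR = 436.00 + 189.00 = 625.00.
93 < 121.00 → outlier.
104 < 121.00 → outlier.
915 > 625.00 → outlier.
All remaining values lie within [121.00, 625.00].

93, 104, 915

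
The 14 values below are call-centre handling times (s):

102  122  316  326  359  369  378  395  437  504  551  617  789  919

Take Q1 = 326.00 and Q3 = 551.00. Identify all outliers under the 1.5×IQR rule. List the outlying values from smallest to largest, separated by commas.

IQR = Q3 − Q1 = 551.00 − 326.00 = 225.00.
Lower fence = Q1 − 1.5·IQR = 326.00 − 337.50 = -11.50.
Upper fence = Q3 + 1.5·IQR = 551.00 + 337.50 = 888.50.
919 > 888.50 → outlier.
All remaining values lie within [-11.50, 888.50].

919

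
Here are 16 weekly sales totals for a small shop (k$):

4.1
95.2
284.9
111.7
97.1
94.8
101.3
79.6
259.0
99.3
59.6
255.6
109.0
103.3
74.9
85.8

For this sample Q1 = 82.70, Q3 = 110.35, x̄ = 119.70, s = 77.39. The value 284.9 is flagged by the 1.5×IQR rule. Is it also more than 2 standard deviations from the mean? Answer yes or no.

yes

z = (284.9 − 119.70) / 77.39 = 2.13.
|z| = 2.13 > 2.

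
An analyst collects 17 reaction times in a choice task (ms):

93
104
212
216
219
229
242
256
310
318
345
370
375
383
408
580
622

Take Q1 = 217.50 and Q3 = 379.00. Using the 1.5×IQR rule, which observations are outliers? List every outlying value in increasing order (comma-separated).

622

IQR = Q3 − Q1 = 379.00 − 217.50 = 161.50.
Lower fence = Q1 − 1.5·IQR = 217.50 − 242.25 = -24.75.
Upper fence = Q3 + 1.5·IQR = 379.00 + 242.25 = 621.25.
622 > 621.25 → outlier.
All remaining values lie within [-24.75, 621.25].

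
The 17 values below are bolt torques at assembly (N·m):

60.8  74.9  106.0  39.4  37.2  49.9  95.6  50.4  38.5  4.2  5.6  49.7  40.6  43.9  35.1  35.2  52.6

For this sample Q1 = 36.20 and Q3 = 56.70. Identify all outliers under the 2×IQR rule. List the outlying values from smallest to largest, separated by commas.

IQR = Q3 − Q1 = 56.70 − 36.20 = 20.50.
Lower fence = Q1 − 2·IQR = 36.20 − 41.00 = -4.80.
Upper fence = Q3 + 2·IQR = 56.70 + 41.00 = 97.70.
106.0 > 97.70 → outlier.
All remaining values lie within [-4.80, 97.70].

106.0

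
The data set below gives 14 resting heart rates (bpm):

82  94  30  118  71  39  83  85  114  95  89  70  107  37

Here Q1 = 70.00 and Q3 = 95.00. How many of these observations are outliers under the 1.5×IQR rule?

1

IQR = 25.00; fences at 70.00 − 37.50 = 32.50 and 95.00 + 37.50 = 132.50.
Outside the cutoffs: 30.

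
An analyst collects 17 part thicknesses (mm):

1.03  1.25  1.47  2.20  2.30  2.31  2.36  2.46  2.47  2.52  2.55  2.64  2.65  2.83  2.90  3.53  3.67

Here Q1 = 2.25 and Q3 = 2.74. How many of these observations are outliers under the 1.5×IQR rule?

IQR = 0.49; fences at 2.25 − 0.735 = 1.515 and 2.74 + 0.735 = 3.475.
Outside the cutoffs: 1.03, 1.25, 1.47, 3.53, 3.67.

5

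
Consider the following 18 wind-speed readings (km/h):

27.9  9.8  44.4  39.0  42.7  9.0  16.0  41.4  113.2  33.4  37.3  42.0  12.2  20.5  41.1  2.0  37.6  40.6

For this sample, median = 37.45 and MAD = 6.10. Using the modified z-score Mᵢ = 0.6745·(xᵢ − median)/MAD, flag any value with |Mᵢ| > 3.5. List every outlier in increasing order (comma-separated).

|Mᵢ| > 3.5 ⇔ |xᵢ − 37.45| > 3.5·6.10/0.6745 = 31.65.
So outliers lie outside [5.80, 69.10].
2.0: M = -3.92 → outlier.
113.2: M = 8.38 → outlier.

2.0, 113.2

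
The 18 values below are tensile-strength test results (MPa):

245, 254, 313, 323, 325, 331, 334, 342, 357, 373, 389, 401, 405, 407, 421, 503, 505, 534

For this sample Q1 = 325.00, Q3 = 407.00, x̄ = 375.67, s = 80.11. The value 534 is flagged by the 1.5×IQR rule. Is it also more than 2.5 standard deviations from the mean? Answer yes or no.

no

z = (534 − 375.67) / 80.11 = 1.98.
|z| = 1.98 ≤ 2.5.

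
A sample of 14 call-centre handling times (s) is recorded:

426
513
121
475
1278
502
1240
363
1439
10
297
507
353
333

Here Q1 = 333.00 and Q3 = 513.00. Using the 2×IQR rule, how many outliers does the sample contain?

IQR = 180.00; fences at 333.00 − 360.00 = -27.00 and 513.00 + 360.00 = 873.00.
Outside the cutoffs: 1240, 1278, 1439.

3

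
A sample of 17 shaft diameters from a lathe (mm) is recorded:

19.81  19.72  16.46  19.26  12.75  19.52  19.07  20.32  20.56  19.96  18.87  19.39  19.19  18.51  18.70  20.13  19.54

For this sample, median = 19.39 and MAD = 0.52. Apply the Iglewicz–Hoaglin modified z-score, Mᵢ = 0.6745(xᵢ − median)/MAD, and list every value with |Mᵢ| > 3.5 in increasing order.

|Mᵢ| > 3.5 ⇔ |xᵢ − 19.39| > 3.5·0.52/0.6745 = 2.70.
So outliers lie outside [16.69, 22.09].
12.75: M = -8.61 → outlier.
16.46: M = -3.80 → outlier.

12.75, 16.46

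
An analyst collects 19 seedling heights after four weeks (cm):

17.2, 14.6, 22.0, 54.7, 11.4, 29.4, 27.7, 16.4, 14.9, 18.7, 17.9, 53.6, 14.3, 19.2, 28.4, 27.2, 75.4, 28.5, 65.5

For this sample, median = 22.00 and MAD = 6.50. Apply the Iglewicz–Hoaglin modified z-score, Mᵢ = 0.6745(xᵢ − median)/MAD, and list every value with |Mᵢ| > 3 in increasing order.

|Mᵢ| > 3 ⇔ |xᵢ − 22.00| > 3·6.50/0.6745 = 28.91.
So outliers lie outside [-6.91, 50.91].
53.6: M = 3.28 → outlier.
54.7: M = 3.39 → outlier.
65.5: M = 4.51 → outlier.
75.4: M = 5.54 → outlier.

53.6, 54.7, 65.5, 75.4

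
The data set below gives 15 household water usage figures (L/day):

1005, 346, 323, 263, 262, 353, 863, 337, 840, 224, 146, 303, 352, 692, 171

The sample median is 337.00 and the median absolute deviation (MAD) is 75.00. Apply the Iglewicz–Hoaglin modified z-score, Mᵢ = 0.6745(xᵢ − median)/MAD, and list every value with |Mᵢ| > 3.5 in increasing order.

|Mᵢ| > 3.5 ⇔ |xᵢ − 337.00| > 3.5·75.00/0.6745 = 389.18.
So outliers lie outside [-52.18, 726.18].
840: M = 4.52 → outlier.
863: M = 4.73 → outlier.
1005: M = 6.01 → outlier.

840, 863, 1005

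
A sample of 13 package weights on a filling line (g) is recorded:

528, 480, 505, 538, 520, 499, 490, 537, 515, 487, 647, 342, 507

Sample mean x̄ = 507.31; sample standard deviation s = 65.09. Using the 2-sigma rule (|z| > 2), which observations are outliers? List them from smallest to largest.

342, 647

Cutoffs at x̄ ± 2s: 507.31 ± 2·65.09 = [377.13, 637.49].
342: z = -2.54, |z| > 2 → outlier.
647: z = 2.15, |z| > 2 → outlier.
Every other value lies within [377.13, 637.49].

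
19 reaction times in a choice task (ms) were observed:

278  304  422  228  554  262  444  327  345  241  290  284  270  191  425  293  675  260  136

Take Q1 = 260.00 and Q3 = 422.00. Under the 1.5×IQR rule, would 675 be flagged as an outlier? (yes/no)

yes

IQR = Q3 − Q1 = 422.00 − 260.00 = 162.00.
Lower fence = Q1 − 1.5·IQR = 260.00 − 243.00 = 17.00.
Upper fence = Q3 + 1.5·IQR = 422.00 + 243.00 = 665.00.
675 lies above the upper fence.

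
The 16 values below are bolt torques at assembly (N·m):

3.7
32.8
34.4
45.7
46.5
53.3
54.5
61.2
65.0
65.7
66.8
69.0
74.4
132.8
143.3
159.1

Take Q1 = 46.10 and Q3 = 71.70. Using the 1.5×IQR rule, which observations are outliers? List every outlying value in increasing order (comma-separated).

IQR = Q3 − Q1 = 71.70 − 46.10 = 25.60.
Lower fence = Q1 − 1.5·IQR = 46.10 − 38.40 = 7.70.
Upper fence = Q3 + 1.5·IQR = 71.70 + 38.40 = 110.10.
3.7 < 7.70 → outlier.
132.8 > 110.10 → outlier.
143.3 > 110.10 → outlier.
159.1 > 110.10 → outlier.
All remaining values lie within [7.70, 110.10].

3.7, 132.8, 143.3, 159.1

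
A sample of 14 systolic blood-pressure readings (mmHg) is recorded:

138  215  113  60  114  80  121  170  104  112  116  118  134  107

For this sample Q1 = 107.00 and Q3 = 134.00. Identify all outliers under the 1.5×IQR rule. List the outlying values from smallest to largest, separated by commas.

IQR = Q3 − Q1 = 134.00 − 107.00 = 27.00.
Lower fence = Q1 − 1.5·IQR = 107.00 − 40.50 = 66.50.
Upper fence = Q3 + 1.5·IQR = 134.00 + 40.50 = 174.50.
60 < 66.50 → outlier.
215 > 174.50 → outlier.
All remaining values lie within [66.50, 174.50].

60, 215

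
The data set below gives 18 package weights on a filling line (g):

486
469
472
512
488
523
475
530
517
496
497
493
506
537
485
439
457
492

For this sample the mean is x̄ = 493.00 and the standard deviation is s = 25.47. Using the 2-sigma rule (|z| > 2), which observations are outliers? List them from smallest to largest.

439

Cutoffs at x̄ ± 2s: 493.00 ± 2·25.47 = [442.06, 543.94].
439: z = -2.12, |z| > 2 → outlier.
Every other value lies within [442.06, 543.94].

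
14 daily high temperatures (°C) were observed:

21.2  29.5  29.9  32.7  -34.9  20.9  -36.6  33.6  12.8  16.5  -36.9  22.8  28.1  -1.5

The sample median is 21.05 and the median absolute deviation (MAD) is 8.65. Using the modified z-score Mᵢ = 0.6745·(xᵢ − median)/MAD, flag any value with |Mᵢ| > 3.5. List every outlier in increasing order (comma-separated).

-36.9, -36.6, -34.9

|Mᵢ| > 3.5 ⇔ |xᵢ − 21.05| > 3.5·8.65/0.6745 = 44.89.
So outliers lie outside [-23.84, 65.94].
-36.9: M = -4.52 → outlier.
-36.6: M = -4.50 → outlier.
-34.9: M = -4.36 → outlier.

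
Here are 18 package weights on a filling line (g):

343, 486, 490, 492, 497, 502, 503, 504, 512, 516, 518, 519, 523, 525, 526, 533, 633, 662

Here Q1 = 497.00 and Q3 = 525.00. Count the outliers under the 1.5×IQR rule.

3

IQR = 28.00; fences at 497.00 − 42.00 = 455.00 and 525.00 + 42.00 = 567.00.
Outside the cutoffs: 343, 633, 662.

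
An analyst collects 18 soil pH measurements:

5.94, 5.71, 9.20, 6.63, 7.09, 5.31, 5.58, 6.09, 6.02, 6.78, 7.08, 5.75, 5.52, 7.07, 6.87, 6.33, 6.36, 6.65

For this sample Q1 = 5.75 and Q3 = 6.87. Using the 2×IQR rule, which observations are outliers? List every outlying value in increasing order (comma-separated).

9.20

IQR = Q3 − Q1 = 6.87 − 5.75 = 1.12.
Lower fence = Q1 − 2·IQR = 5.75 − 2.24 = 3.51.
Upper fence = Q3 + 2·IQR = 6.87 + 2.24 = 9.11.
9.20 > 9.11 → outlier.
All remaining values lie within [3.51, 9.11].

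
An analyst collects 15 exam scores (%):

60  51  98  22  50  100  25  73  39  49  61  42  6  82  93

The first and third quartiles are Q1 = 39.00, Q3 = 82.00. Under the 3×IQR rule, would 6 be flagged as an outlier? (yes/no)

no

IQR = Q3 − Q1 = 82.00 − 39.00 = 43.00.
Lower fence = Q1 − 3·IQR = 39.00 − 129.00 = -90.00.
Upper fence = Q3 + 3·IQR = 82.00 + 129.00 = 211.00.
6 lies within [-90.00, 211.00].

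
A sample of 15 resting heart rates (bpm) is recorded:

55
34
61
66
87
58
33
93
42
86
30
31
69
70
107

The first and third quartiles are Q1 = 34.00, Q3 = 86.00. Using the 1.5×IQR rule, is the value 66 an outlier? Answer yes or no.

no

IQR = Q3 − Q1 = 86.00 − 34.00 = 52.00.
Lower fence = Q1 − 1.5·IQR = 34.00 − 78.00 = -44.00.
Upper fence = Q3 + 1.5·IQR = 86.00 + 78.00 = 164.00.
66 lies within [-44.00, 164.00].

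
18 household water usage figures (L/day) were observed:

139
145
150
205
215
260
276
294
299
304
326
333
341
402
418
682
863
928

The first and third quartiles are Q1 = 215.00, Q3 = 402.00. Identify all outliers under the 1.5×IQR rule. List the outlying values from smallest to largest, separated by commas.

863, 928

IQR = Q3 − Q1 = 402.00 − 215.00 = 187.00.
Lower fence = Q1 − 1.5·IQR = 215.00 − 280.50 = -65.50.
Upper fence = Q3 + 1.5·IQR = 402.00 + 280.50 = 682.50.
863 > 682.50 → outlier.
928 > 682.50 → outlier.
All remaining values lie within [-65.50, 682.50].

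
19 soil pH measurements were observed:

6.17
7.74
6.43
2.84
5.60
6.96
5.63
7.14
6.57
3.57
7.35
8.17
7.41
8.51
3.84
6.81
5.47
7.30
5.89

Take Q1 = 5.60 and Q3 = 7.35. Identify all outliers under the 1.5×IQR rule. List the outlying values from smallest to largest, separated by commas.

IQR = Q3 − Q1 = 7.35 − 5.60 = 1.75.
Lower fence = Q1 − 1.5·IQR = 5.60 − 2.625 = 2.975.
Upper fence = Q3 + 1.5·IQR = 7.35 + 2.625 = 9.975.
2.84 < 2.975 → outlier.
All remaining values lie within [2.975, 9.975].

2.84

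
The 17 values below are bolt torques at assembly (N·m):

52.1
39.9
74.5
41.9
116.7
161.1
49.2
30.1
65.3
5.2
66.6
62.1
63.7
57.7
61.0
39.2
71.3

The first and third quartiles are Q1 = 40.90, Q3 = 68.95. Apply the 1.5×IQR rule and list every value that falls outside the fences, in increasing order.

116.7, 161.1

IQR = Q3 − Q1 = 68.95 − 40.90 = 28.05.
Lower fence = Q1 − 1.5·IQR = 40.90 − 42.075 = -1.175.
Upper fence = Q3 + 1.5·IQR = 68.95 + 42.075 = 111.025.
116.7 > 111.025 → outlier.
161.1 > 111.025 → outlier.
All remaining values lie within [-1.175, 111.025].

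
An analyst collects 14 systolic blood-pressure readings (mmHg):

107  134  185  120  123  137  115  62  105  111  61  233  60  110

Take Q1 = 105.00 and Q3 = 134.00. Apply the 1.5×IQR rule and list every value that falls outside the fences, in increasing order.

IQR = Q3 − Q1 = 134.00 − 105.00 = 29.00.
Lower fence = Q1 − 1.5·IQR = 105.00 − 43.50 = 61.50.
Upper fence = Q3 + 1.5·IQR = 134.00 + 43.50 = 177.50.
60 < 61.50 → outlier.
61 < 61.50 → outlier.
185 > 177.50 → outlier.
233 > 177.50 → outlier.
All remaining values lie within [61.50, 177.50].

60, 61, 185, 233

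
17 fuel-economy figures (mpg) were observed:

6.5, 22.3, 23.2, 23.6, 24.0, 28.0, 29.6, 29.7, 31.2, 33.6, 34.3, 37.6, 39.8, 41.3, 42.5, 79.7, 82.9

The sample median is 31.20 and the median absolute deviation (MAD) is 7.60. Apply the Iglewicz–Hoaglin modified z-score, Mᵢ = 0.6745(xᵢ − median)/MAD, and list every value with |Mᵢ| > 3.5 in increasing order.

|Mᵢ| > 3.5 ⇔ |xᵢ − 31.20| > 3.5·7.60/0.6745 = 39.44.
So outliers lie outside [-8.24, 70.64].
79.7: M = 4.30 → outlier.
82.9: M = 4.59 → outlier.

79.7, 82.9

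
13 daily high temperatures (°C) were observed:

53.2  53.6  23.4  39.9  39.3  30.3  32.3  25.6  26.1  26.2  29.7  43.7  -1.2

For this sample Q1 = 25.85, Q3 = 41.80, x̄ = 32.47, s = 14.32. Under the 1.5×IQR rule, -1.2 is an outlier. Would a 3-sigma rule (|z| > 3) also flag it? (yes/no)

z = (-1.2 − 32.47) / 14.32 = -2.35.
|z| = 2.35 ≤ 3.

no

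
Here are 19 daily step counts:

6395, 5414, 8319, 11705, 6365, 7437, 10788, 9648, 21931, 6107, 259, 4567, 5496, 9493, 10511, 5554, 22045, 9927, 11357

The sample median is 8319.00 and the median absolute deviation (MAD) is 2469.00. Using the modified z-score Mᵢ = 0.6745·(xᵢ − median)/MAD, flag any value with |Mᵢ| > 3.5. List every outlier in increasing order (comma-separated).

|Mᵢ| > 3.5 ⇔ |xᵢ − 8319.00| > 3.5·2469.00/0.6745 = 12811.71.
So outliers lie outside [-4492.71, 21130.71].
21931: M = 3.72 → outlier.
22045: M = 3.75 → outlier.

21931, 22045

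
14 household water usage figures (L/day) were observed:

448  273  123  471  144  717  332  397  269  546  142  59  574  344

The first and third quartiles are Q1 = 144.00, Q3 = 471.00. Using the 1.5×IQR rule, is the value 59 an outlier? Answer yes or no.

no

IQR = Q3 − Q1 = 471.00 − 144.00 = 327.00.
Lower fence = Q1 − 1.5·IQR = 144.00 − 490.50 = -346.50.
Upper fence = Q3 + 1.5·IQR = 471.00 + 490.50 = 961.50.
59 lies within [-346.50, 961.50].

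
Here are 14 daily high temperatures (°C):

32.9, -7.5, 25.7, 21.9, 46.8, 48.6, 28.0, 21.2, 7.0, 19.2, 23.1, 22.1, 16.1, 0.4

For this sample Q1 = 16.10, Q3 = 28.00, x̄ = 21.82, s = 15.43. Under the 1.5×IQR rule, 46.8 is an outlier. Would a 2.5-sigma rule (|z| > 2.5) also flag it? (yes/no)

no

z = (46.8 − 21.82) / 15.43 = 1.62.
|z| = 1.62 ≤ 2.5.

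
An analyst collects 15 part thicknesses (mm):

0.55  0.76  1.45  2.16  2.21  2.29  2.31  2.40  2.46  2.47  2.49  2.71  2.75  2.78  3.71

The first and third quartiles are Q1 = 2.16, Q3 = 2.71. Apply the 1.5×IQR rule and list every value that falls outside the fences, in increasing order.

0.55, 0.76, 3.71

IQR = Q3 − Q1 = 2.71 − 2.16 = 0.55.
Lower fence = Q1 − 1.5·IQR = 2.16 − 0.825 = 1.335.
Upper fence = Q3 + 1.5·IQR = 2.71 + 0.825 = 3.535.
0.55 < 1.335 → outlier.
0.76 < 1.335 → outlier.
3.71 > 3.535 → outlier.
All remaining values lie within [1.335, 3.535].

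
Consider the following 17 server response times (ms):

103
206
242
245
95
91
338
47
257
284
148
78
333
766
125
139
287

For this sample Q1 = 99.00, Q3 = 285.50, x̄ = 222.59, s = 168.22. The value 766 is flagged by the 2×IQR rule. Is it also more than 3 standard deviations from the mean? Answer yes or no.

z = (766 − 222.59) / 168.22 = 3.23.
|z| = 3.23 > 3.

yes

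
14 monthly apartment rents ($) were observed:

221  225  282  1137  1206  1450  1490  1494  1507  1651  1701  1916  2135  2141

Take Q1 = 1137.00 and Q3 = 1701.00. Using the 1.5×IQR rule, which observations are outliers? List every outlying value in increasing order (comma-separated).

221, 225, 282

IQR = Q3 − Q1 = 1701.00 − 1137.00 = 564.00.
Lower fence = Q1 − 1.5·IQR = 1137.00 − 846.00 = 291.00.
Upper fence = Q3 + 1.5·IQR = 1701.00 + 846.00 = 2547.00.
221 < 291.00 → outlier.
225 < 291.00 → outlier.
282 < 291.00 → outlier.
All remaining values lie within [291.00, 2547.00].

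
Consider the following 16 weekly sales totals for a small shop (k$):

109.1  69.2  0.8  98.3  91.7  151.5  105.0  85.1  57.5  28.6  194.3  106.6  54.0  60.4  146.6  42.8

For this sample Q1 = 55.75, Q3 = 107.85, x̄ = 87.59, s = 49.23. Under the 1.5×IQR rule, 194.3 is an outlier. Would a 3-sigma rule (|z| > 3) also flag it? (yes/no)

z = (194.3 − 87.59) / 49.23 = 2.17.
|z| = 2.17 ≤ 3.

no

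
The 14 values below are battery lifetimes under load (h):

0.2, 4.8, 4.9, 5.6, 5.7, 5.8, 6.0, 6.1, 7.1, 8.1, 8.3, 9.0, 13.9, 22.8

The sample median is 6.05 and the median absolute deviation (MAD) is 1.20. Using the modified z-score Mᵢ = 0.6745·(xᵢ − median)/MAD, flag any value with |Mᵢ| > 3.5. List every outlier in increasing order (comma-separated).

|Mᵢ| > 3.5 ⇔ |xᵢ − 6.05| > 3.5·1.20/0.6745 = 6.23.
So outliers lie outside [-0.18, 12.28].
13.9: M = 4.41 → outlier.
22.8: M = 9.41 → outlier.

13.9, 22.8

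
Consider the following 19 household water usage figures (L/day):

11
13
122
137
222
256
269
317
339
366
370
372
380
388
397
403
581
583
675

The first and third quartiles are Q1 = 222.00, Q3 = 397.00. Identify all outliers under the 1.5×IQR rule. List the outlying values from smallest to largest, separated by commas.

IQR = Q3 − Q1 = 397.00 − 222.00 = 175.00.
Lower fence = Q1 − 1.5·IQR = 222.00 − 262.50 = -40.50.
Upper fence = Q3 + 1.5·IQR = 397.00 + 262.50 = 659.50.
675 > 659.50 → outlier.
All remaining values lie within [-40.50, 659.50].

675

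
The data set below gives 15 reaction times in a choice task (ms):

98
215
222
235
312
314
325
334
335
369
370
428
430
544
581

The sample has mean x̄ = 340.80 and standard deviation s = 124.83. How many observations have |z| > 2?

0

Cutoffs: x̄ ± 2s = [91.14, 590.46].
Every value lies within the cutoffs.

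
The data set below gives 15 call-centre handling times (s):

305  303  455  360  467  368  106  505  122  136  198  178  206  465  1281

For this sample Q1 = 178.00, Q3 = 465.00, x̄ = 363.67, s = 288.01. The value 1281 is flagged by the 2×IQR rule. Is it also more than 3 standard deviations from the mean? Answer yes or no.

z = (1281 − 363.67) / 288.01 = 3.19.
|z| = 3.19 > 3.

yes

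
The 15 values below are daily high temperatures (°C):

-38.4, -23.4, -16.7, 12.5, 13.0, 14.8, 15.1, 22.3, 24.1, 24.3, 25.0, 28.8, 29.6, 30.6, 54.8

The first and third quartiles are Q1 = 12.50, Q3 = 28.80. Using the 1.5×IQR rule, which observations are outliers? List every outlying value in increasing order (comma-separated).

IQR = Q3 − Q1 = 28.80 − 12.50 = 16.30.
Lower fence = Q1 − 1.5·IQR = 12.50 − 24.45 = -11.95.
Upper fence = Q3 + 1.5·IQR = 28.80 + 24.45 = 53.25.
-38.4 < -11.95 → outlier.
-23.4 < -11.95 → outlier.
-16.7 < -11.95 → outlier.
54.8 > 53.25 → outlier.
All remaining values lie within [-11.95, 53.25].

-38.4, -23.4, -16.7, 54.8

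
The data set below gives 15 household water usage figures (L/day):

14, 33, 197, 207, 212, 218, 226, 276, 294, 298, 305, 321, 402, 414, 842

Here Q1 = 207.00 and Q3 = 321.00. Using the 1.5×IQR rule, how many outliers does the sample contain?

3

IQR = 114.00; fences at 207.00 − 171.00 = 36.00 and 321.00 + 171.00 = 492.00.
Outside the cutoffs: 14, 33, 842.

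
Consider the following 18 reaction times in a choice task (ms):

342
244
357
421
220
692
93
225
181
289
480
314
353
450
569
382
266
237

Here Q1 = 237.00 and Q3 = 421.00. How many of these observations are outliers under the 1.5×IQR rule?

IQR = 184.00; fences at 237.00 − 276.00 = -39.00 and 421.00 + 276.00 = 697.00.
Every value lies within the cutoffs.

0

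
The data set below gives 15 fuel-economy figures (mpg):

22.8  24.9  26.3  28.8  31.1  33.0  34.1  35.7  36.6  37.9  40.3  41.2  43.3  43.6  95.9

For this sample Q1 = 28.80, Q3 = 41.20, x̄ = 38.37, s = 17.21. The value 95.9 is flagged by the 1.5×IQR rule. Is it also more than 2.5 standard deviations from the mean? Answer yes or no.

z = (95.9 − 38.37) / 17.21 = 3.34.
|z| = 3.34 > 2.5.

yes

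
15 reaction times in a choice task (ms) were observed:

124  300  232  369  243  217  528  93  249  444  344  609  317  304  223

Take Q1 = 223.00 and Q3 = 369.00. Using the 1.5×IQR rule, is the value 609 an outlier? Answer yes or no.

yes

IQR = Q3 − Q1 = 369.00 − 223.00 = 146.00.
Lower fence = Q1 − 1.5·IQR = 223.00 − 219.00 = 4.00.
Upper fence = Q3 + 1.5·IQR = 369.00 + 219.00 = 588.00.
609 lies above the upper fence.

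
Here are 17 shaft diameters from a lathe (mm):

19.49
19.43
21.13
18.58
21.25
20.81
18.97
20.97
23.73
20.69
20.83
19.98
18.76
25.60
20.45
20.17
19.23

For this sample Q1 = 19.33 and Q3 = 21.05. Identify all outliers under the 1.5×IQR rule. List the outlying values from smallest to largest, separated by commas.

23.73, 25.60

IQR = Q3 − Q1 = 21.05 − 19.33 = 1.72.
Lower fence = Q1 − 1.5·IQR = 19.33 − 2.58 = 16.75.
Upper fence = Q3 + 1.5·IQR = 21.05 + 2.58 = 23.63.
23.73 > 23.63 → outlier.
25.60 > 23.63 → outlier.
All remaining values lie within [16.75, 23.63].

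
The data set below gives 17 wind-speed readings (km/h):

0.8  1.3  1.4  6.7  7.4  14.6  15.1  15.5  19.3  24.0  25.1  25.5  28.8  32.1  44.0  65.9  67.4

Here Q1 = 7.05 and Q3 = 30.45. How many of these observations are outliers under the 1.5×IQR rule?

2

IQR = 23.40; fences at 7.05 − 35.10 = -28.05 and 30.45 + 35.10 = 65.55.
Outside the cutoffs: 65.9, 67.4.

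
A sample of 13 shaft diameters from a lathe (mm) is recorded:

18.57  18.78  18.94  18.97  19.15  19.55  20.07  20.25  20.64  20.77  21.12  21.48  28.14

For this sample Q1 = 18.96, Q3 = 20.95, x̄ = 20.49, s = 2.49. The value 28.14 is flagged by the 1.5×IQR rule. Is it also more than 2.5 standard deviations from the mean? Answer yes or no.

yes

z = (28.14 − 20.49) / 2.49 = 3.07.
|z| = 3.07 > 2.5.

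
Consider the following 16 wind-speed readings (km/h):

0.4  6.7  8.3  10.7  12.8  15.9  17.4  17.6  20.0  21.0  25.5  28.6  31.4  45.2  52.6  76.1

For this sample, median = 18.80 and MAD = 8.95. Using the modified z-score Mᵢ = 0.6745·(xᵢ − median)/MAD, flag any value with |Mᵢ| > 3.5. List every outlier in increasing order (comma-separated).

|Mᵢ| > 3.5 ⇔ |xᵢ − 18.80| > 3.5·8.95/0.6745 = 46.44.
So outliers lie outside [-27.64, 65.24].
76.1: M = 4.32 → outlier.

76.1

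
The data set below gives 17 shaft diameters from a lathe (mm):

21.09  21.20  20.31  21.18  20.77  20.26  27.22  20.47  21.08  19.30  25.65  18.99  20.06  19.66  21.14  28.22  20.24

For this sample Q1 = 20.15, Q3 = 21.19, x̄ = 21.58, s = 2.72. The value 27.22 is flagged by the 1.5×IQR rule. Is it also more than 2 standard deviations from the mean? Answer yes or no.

z = (27.22 − 21.58) / 2.72 = 2.07.
|z| = 2.07 > 2.

yes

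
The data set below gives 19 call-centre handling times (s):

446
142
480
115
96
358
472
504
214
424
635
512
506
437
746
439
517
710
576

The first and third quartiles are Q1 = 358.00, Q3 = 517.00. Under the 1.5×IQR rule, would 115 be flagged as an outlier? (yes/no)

IQR = Q3 − Q1 = 517.00 − 358.00 = 159.00.
Lower fence = Q1 − 1.5·IQR = 358.00 − 238.50 = 119.50.
Upper fence = Q3 + 1.5·IQR = 517.00 + 238.50 = 755.50.
115 lies below the lower fence.

yes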